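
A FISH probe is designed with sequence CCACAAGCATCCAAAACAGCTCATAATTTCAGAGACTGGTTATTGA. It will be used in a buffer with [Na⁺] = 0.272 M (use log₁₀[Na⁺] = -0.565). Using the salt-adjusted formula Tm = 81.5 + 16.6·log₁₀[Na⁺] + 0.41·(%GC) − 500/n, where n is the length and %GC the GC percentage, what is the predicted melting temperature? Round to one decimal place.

77.3°C

Length n = 46. C=11, G=7, T=11, A=17
G+C = 18, so %GC = 18/46 × 100 = 39.13%
Salt term: 16.6 × (-0.565) = -9.379
GC term: 0.41 × 39.13 = 16.043; length term: −500/46 = −10.87
Tm = 81.5 + (-9.379) + 16.043 − 10.87 = 77.294 → 77.3°C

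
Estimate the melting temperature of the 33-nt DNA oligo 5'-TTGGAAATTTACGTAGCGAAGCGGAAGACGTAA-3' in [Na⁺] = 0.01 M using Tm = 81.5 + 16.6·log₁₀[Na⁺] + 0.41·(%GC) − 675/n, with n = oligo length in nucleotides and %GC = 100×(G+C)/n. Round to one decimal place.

Length n = 33. Scanning the sequence gives G=10, T=7, C=4, A=12.
G+C = 14, so %GC = 14/33 × 100 = 42.424%
Salt term: 16.6 × (-2) = -33.2
GC term: 0.41 × 42.424 = 17.394; length term: −675/33 = −20.455
Tm = 81.5 + (-33.2) + 17.394 − 20.455 = 45.239 → 45.2°C

45.2°C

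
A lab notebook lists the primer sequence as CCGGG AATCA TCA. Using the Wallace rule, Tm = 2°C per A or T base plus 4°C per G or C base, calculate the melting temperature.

40°C

Counting bases: C=4, T=2, G=3, A=4
So N_AT = 6 and N_GC = 7.
Tm = 4·7 + 2·6 = 28 + 12 = 40°C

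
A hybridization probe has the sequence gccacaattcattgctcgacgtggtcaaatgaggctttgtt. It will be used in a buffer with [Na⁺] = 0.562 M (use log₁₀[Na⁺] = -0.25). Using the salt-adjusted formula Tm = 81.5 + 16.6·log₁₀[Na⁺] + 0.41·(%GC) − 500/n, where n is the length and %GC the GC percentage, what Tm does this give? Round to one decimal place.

84.2°C

Length n = 41. Base counts: A=9, G=10, C=9, T=13
G+C = 19, so %GC = 19/41 × 100 = 46.341%
Salt term: 16.6 × (-0.25) = -4.15
GC term: 0.41 × 46.341 = 19; length term: −500/41 = −12.195
Tm = 81.5 + (-4.15) + 19 − 12.195 = 84.155 → 84.2°C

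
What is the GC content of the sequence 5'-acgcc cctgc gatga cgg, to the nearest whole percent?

Counting bases: C=7, G=6, A=3, T=2
G+C = 6 + 7 = 13 out of 18 bases
%GC = 13/18 × 100 = 72.22% ≈ 72%

72%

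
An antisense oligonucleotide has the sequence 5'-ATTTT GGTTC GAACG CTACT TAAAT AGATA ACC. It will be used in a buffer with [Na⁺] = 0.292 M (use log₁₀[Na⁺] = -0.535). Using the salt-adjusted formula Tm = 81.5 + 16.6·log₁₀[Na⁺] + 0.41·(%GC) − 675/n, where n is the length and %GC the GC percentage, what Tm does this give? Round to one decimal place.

Length n = 33. Scanning the sequence gives A=11, G=5, C=6, T=11.
G+C = 11, so %GC = 11/33 × 100 = 33.333%
Salt term: 16.6 × (-0.535) = -8.881
GC term: 0.41 × 33.333 = 13.667; length term: −675/33 = −20.455
Tm = 81.5 + (-8.881) + 13.667 − 20.455 = 65.831 → 65.8°C

65.8°C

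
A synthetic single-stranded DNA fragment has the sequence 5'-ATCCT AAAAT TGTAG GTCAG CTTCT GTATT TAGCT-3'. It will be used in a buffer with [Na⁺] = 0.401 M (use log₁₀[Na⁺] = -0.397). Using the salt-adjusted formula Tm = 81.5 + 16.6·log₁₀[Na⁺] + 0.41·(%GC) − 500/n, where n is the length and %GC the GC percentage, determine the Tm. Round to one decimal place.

Length n = 35. Scanning the sequence gives A=9, C=6, T=14, G=6.
G+C = 12, so %GC = 12/35 × 100 = 34.286%
Salt term: 16.6 × (-0.397) = -6.59
GC term: 0.41 × 34.286 = 14.057; length term: −500/35 = −14.286
Tm = 81.5 + (-6.59) + 14.057 − 14.286 = 74.681 → 74.7°C

74.7°C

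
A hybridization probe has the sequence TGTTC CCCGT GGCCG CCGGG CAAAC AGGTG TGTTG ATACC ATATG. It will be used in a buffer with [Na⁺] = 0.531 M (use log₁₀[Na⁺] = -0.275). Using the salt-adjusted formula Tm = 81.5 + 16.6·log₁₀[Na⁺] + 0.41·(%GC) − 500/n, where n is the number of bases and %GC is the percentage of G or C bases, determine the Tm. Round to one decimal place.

89.5°C

Length n = 45. Base counts: G=14, C=12, T=11, A=8
G+C = 26, so %GC = 26/45 × 100 = 57.778%
Salt term: 16.6 × (-0.275) = -4.565
GC term: 0.41 × 57.778 = 23.689; length term: −500/45 = −11.111
Tm = 81.5 + (-4.565) + 23.689 − 11.111 = 89.513 → 89.5°C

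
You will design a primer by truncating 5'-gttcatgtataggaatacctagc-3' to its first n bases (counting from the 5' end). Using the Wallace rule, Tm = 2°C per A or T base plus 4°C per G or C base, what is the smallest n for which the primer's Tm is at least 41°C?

First 15 bases: GTTCATGTATAGGAA → Tm = 40°C (< 41°C)
First 16 bases: GTTCATGTATAGGAAT → Tm = 42°C (≥ 41°C)
Each additional base adds 2°C (A/T) or 4°C (G/C), so Tm is non-decreasing in n; n = 16 is the first length to reach 41°C.

n = 16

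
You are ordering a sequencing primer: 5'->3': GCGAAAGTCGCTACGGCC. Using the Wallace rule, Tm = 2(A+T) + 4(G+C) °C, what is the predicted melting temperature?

60°C

Counting bases: T=2, C=6, G=6, A=4
A+T = 6, G+C = 12
Tm = 2×6 + 4×12 = 60°C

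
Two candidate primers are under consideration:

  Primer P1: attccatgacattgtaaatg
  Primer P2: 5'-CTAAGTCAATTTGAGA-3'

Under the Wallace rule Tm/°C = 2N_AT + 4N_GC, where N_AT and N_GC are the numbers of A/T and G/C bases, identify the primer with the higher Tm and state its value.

Primer P1, 52°C

Primer P1: A+T=14, G+C=6 → Tm = 2(14)+4(6) = 52°C
Primer P2: A+T=11, G+C=5 → Tm = 2(11)+4(5) = 42°C
52°C vs 42°C → primer P1 is higher.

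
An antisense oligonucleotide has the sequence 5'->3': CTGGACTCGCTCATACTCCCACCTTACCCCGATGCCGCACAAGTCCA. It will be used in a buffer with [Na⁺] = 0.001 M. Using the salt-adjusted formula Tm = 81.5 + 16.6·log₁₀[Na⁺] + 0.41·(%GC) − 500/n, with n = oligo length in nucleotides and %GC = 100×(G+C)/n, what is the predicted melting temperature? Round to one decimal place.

45.5°C

Length n = 47. Base counts: A=10, T=9, G=7, C=21
G+C = 28, so %GC = 28/47 × 100 = 59.574%
Salt term: 16.6 × (-3) = -49.8
GC term: 0.41 × 59.574 = 24.425; length term: −500/47 = −10.638
Tm = 81.5 + (-49.8) + 24.425 − 10.638 = 45.487 → 45.5°C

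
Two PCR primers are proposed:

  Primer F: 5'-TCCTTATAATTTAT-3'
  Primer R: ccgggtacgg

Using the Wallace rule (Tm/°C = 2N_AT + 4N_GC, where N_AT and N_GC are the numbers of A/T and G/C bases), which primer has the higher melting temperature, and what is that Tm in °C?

Primer R, 36°C

Primer F: A+T=12, G+C=2 → Tm = 2(12)+4(2) = 32°C
Primer R: A+T=2, G+C=8 → Tm = 2(2)+4(8) = 36°C
32°C vs 36°C → primer R is higher.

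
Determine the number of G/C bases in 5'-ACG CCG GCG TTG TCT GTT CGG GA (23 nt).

15

Scanning the sequence gives A=2, G=9, T=6, C=6.
G+C = 9 + 6 = 15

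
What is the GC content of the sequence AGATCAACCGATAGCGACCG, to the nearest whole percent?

Scanning the sequence gives C=6, T=2, A=7, G=5.
G+C = 5 + 6 = 11 out of 20 bases
%GC = 11/20 × 100 = 55% ≈ 55%

55%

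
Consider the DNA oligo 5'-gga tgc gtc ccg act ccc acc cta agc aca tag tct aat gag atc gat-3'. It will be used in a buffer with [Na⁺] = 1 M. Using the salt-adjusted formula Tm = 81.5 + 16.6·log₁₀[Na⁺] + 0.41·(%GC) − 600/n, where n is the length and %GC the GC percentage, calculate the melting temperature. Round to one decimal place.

90.4°C

Length n = 48. A=13, C=15, G=10, T=10
G+C = 25, so %GC = 25/48 × 100 = 52.083%
Salt term: 16.6 × (0) = 0
GC term: 0.41 × 52.083 = 21.354; length term: −600/48 = −12.5
Tm = 81.5 + (0) + 21.354 − 12.5 = 90.354 → 90.4°C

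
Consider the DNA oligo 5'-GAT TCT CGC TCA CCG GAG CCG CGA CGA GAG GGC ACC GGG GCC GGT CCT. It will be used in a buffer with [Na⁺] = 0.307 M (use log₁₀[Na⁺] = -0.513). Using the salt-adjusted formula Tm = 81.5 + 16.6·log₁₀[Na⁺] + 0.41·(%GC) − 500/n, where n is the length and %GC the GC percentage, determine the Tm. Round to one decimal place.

92.5°C

Length n = 48. Counting bases: A=7, G=18, C=17, T=6
G+C = 35, so %GC = 35/48 × 100 = 72.917%
Salt term: 16.6 × (-0.513) = -8.516
GC term: 0.41 × 72.917 = 29.896; length term: −500/48 = −10.417
Tm = 81.5 + (-8.516) + 29.896 − 10.417 = 92.463 → 92.5°C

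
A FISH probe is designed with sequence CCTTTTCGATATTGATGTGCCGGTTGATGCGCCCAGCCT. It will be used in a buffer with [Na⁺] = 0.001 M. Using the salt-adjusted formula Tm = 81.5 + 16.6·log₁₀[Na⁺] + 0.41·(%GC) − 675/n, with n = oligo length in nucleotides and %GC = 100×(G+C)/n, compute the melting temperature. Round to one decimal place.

Length n = 39. Base counts: T=13, A=5, G=10, C=11
G+C = 21, so %GC = 21/39 × 100 = 53.846%
Salt term: 16.6 × (-3) = -49.8
GC term: 0.41 × 53.846 = 22.077; length term: −675/39 = −17.308
Tm = 81.5 + (-49.8) + 22.077 − 17.308 = 36.469 → 36.5°C

36.5°C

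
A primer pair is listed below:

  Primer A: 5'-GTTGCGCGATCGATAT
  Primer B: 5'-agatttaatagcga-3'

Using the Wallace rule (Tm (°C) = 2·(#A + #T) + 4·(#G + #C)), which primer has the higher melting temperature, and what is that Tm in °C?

Primer A: A+T=8, G+C=8 → Tm = 2(8)+4(8) = 48°C
Primer B: A+T=10, G+C=4 → Tm = 2(10)+4(4) = 36°C
48°C vs 36°C → primer A is higher.

Primer A, 48°C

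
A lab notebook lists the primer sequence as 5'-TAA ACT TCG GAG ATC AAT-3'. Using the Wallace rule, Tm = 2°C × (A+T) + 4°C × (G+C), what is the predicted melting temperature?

C=3, A=7, G=3, T=5
AT pairs contribute 12, GC pairs contribute 6.
Tm = 2×12 + 4×6 = 48°C

48°C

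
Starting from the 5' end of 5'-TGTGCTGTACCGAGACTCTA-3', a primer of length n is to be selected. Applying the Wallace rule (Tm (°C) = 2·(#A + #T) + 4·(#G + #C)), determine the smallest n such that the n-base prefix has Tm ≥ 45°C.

First 14 bases: TGTGCTGTACCGAG → Tm = 44°C (< 45°C)
First 15 bases: TGTGCTGTACCGAGA → Tm = 46°C (≥ 45°C)
Since every base adds ≥2°C, Tm only increases with n, so the threshold is first crossed at n = 15.

n = 15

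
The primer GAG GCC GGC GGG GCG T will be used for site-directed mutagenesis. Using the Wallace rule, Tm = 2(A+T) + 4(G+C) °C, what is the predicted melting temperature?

Counting bases: G=10, T=1, A=1, C=4
So N_AT = 2 and N_GC = 14.
Tm = 4·14 + 2·2 = 56 + 4 = 60°C

60°C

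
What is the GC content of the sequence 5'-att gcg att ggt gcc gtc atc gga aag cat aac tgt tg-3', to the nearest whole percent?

47%

T=11, G=11, C=7, A=9
G+C = 11 + 7 = 18 out of 38 bases
%GC = 18/38 × 100 = 47.37% ≈ 47%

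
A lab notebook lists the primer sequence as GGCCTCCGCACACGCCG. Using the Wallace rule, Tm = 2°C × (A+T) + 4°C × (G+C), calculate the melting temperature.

Counting bases: G=5, T=1, A=2, C=9
AT pairs contribute 3, GC pairs contribute 14.
Tm = 4·14 + 2·3 = 56 + 6 = 62°C

62°C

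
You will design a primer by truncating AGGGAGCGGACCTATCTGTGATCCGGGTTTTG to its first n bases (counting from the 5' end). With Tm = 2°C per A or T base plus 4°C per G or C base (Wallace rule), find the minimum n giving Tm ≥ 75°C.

First 23 bases: AGGGAGCGGACCTATCTGTGATC → Tm = 72°C (< 75°C)
First 24 bases: AGGGAGCGGACCTATCTGTGATCC → Tm = 76°C (≥ 75°C)
Each additional base adds 2°C (A/T) or 4°C (G/C), so Tm is non-decreasing in n; n = 24 is the first length to reach 75°C.

n = 24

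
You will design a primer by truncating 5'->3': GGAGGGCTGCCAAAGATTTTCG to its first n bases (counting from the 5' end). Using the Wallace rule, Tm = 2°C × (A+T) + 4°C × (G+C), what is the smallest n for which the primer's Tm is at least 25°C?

First 6 bases: GGAGGG → Tm = 22°C (< 25°C)
First 7 bases: GGAGGGC → Tm = 26°C (≥ 25°C)
Since every base adds ≥2°C, Tm only increases with n, so the threshold is first crossed at n = 7.

n = 7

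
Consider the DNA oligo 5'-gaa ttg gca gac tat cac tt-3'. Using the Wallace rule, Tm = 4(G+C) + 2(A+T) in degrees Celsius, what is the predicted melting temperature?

Counting bases: T=6, A=6, G=4, C=4
So N_AT = 12 and N_GC = 8.
Tm = 2(12) + 4(8) = 24 + 32 = 56°C

56°C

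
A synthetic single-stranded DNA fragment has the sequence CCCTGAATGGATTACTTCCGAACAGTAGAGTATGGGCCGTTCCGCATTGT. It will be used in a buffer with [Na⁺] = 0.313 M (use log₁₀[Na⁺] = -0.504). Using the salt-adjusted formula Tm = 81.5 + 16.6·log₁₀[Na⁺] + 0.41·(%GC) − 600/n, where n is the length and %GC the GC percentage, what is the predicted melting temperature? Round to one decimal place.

Length n = 50. Base counts: C=12, A=11, T=14, G=13
G+C = 25, so %GC = 25/50 × 100 = 50%
Salt term: 16.6 × (-0.504) = -8.366
GC term: 0.41 × 50 = 20.5; length term: −600/50 = −12
Tm = 81.5 + (-8.366) + 20.5 − 12 = 81.634 → 81.6°C

81.6°C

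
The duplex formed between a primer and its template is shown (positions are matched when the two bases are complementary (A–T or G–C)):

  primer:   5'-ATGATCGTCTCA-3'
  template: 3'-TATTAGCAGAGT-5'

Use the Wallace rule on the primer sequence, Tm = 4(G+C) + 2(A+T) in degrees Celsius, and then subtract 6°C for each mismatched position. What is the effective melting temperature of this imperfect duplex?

28°C

Primer base counts: A=3, T=4, G=2, C=3 → A+T=7, G+C=5
Perfect-match Tm = 2(7) + 4(5) = 14 + 20 = 34°C
Mismatches (positions where the bases are not complementary): 1 (at position 3)
Effective Tm = 34 − 1×6 = 34 − 6 = 28°C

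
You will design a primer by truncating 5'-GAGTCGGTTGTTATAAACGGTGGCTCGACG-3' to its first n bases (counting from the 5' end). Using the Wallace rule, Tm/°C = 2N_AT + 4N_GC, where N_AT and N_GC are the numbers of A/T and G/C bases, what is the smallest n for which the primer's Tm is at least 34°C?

n = 11

First 10 bases: GAGTCGGTTG → Tm = 32°C (< 34°C)
First 11 bases: GAGTCGGTTGT → Tm = 34°C (≥ 34°C)
Since every base adds ≥2°C, Tm only increases with n, so the threshold is first crossed at n = 11.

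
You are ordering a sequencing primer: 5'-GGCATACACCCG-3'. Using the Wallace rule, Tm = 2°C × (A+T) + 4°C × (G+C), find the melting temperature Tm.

C=5, G=3, T=1, A=3
AT pairs contribute 4, GC pairs contribute 8.
Tm = 4·8 + 2·4 = 32 + 8 = 40°C

40°C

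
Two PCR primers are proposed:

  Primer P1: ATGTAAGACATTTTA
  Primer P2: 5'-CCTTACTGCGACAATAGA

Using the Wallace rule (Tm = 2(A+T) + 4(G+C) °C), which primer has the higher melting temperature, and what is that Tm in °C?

Primer P1: A+T=12, G+C=3 → Tm = 2(12)+4(3) = 36°C
Primer P2: A+T=10, G+C=8 → Tm = 2(10)+4(8) = 52°C
36°C vs 52°C → primer P2 is higher.

Primer P2, 52°C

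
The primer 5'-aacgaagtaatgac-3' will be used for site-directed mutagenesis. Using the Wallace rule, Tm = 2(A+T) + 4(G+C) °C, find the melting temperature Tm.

38°C

Scanning the sequence gives C=2, T=2, G=3, A=7.
AT pairs contribute 9, GC pairs contribute 5.
Tm = 4·5 + 2·9 = 20 + 18 = 38°C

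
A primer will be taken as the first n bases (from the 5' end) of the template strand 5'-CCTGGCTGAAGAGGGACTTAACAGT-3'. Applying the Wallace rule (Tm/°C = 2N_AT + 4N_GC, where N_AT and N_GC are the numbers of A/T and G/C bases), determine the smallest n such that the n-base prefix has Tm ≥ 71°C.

n = 24

First 23 bases: CCTGGCTGAAGAGGGACTTAACA → Tm = 70°C (< 71°C)
First 24 bases: CCTGGCTGAAGAGGGACTTAACAG → Tm = 74°C (≥ 71°C)
Since every base adds ≥2°C, Tm only increases with n, so the threshold is first crossed at n = 24.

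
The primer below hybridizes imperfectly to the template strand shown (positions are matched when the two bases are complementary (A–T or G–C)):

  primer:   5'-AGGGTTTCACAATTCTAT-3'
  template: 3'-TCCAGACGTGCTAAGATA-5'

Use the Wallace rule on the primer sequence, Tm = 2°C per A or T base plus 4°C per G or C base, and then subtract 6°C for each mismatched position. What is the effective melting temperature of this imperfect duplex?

24°C

Primer base counts: A=5, T=7, G=3, C=3 → A+T=12, G+C=6
Perfect-match Tm = 2(12) + 4(6) = 24 + 24 = 48°C
Mismatches (positions where the bases are not complementary): 4 (at positions 4, 5, 7, 11)
Effective Tm = 48 − 4×6 = 48 − 24 = 24°C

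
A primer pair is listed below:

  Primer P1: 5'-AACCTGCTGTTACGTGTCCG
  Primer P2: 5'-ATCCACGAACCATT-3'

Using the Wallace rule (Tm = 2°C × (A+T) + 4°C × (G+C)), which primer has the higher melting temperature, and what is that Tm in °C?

Primer P1: A+T=9, G+C=11 → Tm = 2(9)+4(11) = 62°C
Primer P2: A+T=8, G+C=6 → Tm = 2(8)+4(6) = 40°C
62°C vs 40°C → primer P1 is higher.

Primer P1, 62°C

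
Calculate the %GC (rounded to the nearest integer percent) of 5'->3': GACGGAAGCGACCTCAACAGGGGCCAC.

67%

Base counts: T=1, G=9, C=9, A=8
G+C = 9 + 9 = 18 out of 27 bases
%GC = 18/27 × 100 = 66.67% ≈ 67%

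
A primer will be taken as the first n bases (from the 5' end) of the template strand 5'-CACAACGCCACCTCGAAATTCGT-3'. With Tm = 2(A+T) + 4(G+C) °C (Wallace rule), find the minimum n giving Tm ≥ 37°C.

First 11 bases: CACAACGCCAC → Tm = 36°C (< 37°C)
First 12 bases: CACAACGCCACC → Tm = 40°C (≥ 37°C)
Each additional base adds 2°C (A/T) or 4°C (G/C), so Tm is non-decreasing in n; n = 12 is the first length to reach 37°C.

n = 12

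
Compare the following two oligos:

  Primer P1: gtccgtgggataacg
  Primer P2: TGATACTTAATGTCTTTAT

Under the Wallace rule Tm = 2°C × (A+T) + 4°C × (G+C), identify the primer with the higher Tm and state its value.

Primer P1: A+T=6, G+C=9 → Tm = 2(6)+4(9) = 48°C
Primer P2: A+T=15, G+C=4 → Tm = 2(15)+4(4) = 46°C
48°C vs 46°C → primer P1 is higher.

Primer P1, 48°C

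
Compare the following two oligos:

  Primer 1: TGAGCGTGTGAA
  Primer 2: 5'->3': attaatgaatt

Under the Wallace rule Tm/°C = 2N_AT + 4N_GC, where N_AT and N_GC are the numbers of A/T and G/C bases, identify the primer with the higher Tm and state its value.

Primer 1: A+T=6, G+C=6 → Tm = 2(6)+4(6) = 36°C
Primer 2: A+T=10, G+C=1 → Tm = 2(10)+4(1) = 24°C
36°C vs 24°C → primer 1 is higher.

Primer 1, 36°C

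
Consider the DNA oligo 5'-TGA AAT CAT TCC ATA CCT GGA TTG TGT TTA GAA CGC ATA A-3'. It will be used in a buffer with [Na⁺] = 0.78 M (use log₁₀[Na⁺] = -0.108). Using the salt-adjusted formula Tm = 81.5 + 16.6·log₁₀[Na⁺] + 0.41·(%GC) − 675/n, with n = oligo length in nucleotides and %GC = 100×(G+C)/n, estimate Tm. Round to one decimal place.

77.2°C

Length n = 40. Base counts: A=13, G=7, T=13, C=7
G+C = 14, so %GC = 14/40 × 100 = 35%
Salt term: 16.6 × (-0.108) = -1.793
GC term: 0.41 × 35 = 14.35; length term: −675/40 = −16.875
Tm = 81.5 + (-1.793) + 14.35 − 16.875 = 77.182 → 77.2°C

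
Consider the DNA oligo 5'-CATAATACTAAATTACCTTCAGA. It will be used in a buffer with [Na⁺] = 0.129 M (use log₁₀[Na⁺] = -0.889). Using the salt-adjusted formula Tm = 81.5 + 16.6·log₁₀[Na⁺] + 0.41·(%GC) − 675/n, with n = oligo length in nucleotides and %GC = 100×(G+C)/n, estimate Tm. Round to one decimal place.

48.1°C

Length n = 23. T=7, A=10, G=1, C=5
G+C = 6, so %GC = 6/23 × 100 = 26.087%
Salt term: 16.6 × (-0.889) = -14.757
GC term: 0.41 × 26.087 = 10.696; length term: −675/23 = −29.348
Tm = 81.5 + (-14.757) + 10.696 − 29.348 = 48.091 → 48.1°C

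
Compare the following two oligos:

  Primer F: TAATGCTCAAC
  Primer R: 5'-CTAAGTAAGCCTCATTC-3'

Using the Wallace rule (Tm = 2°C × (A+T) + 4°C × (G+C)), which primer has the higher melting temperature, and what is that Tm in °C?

Primer F: A+T=7, G+C=4 → Tm = 2(7)+4(4) = 30°C
Primer R: A+T=10, G+C=7 → Tm = 2(10)+4(7) = 48°C
30°C vs 48°C → primer R is higher.

Primer R, 48°C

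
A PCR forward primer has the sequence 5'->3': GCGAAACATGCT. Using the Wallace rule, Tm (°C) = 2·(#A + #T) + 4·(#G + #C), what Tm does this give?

Counting bases: G=3, T=2, A=4, C=3
AT pairs contribute 6, GC pairs contribute 6.
Tm = 4·6 + 2·6 = 24 + 12 = 36°C

36°C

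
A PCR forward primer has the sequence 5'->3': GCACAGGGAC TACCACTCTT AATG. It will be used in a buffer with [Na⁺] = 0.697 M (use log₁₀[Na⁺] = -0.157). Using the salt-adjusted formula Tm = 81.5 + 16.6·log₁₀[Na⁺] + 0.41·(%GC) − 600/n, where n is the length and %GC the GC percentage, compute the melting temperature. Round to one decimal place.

74.4°C

Length n = 24. A=7, G=5, C=7, T=5
G+C = 12, so %GC = 12/24 × 100 = 50%
Salt term: 16.6 × (-0.157) = -2.606
GC term: 0.41 × 50 = 20.5; length term: −600/24 = −25
Tm = 81.5 + (-2.606) + 20.5 − 25 = 74.394 → 74.4°C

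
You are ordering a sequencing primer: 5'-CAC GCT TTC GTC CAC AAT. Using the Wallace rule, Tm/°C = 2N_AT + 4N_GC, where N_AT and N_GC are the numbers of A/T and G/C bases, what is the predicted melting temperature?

54°C

Counting bases: G=2, A=4, T=5, C=7
A+T = 9, G+C = 9
Tm = 2×9 + 4×9 = 54°C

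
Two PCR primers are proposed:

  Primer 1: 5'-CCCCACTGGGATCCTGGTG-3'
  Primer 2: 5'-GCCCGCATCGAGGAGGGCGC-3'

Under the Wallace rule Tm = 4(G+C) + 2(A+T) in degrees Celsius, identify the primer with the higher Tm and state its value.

Primer 2, 72°C

Primer 1: A+T=6, G+C=13 → Tm = 2(6)+4(13) = 64°C
Primer 2: A+T=4, G+C=16 → Tm = 2(4)+4(16) = 72°C
64°C vs 72°C → primer 2 is higher.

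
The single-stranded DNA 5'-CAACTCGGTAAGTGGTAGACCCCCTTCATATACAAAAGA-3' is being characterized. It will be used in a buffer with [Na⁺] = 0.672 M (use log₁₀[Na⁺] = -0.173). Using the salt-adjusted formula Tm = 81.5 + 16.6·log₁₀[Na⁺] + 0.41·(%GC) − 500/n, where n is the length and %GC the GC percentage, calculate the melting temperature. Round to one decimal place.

Length n = 39. Counting bases: A=14, C=10, G=7, T=8
G+C = 17, so %GC = 17/39 × 100 = 43.59%
Salt term: 16.6 × (-0.173) = -2.872
GC term: 0.41 × 43.59 = 17.872; length term: −500/39 = −12.821
Tm = 81.5 + (-2.872) + 17.872 − 12.821 = 83.679 → 83.7°C

83.7°C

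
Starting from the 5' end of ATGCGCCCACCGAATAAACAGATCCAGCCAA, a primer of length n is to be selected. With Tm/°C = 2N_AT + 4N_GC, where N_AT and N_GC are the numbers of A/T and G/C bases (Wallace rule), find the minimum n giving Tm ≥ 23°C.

n = 7

First 6 bases: ATGCGC → Tm = 20°C (< 23°C)
First 7 bases: ATGCGCC → Tm = 24°C (≥ 23°C)
Each additional base adds 2°C (A/T) or 4°C (G/C), so Tm is non-decreasing in n; n = 7 is the first length to reach 23°C.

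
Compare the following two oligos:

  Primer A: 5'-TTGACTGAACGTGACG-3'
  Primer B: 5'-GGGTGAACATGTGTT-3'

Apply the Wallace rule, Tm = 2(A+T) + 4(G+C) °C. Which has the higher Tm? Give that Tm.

Primer A: A+T=8, G+C=8 → Tm = 2(8)+4(8) = 48°C
Primer B: A+T=8, G+C=7 → Tm = 2(8)+4(7) = 44°C
48°C vs 44°C → primer A is higher.

Primer A, 48°C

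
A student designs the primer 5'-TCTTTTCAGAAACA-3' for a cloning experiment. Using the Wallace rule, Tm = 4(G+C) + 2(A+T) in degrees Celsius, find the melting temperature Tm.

36°C

Counting bases: A=5, C=3, G=1, T=5
So N_AT = 10 and N_GC = 4.
Tm = 2(10) + 4(4) = 20 + 16 = 36°C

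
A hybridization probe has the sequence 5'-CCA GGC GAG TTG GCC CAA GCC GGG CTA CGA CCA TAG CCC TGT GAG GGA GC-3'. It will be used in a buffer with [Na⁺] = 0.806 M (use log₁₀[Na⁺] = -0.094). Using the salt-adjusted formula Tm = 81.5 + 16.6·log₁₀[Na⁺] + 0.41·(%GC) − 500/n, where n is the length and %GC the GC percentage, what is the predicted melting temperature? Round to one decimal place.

Length n = 50. Scanning the sequence gives G=18, A=10, C=16, T=6.
G+C = 34, so %GC = 34/50 × 100 = 68%
Salt term: 16.6 × (-0.094) = -1.56
GC term: 0.41 × 68 = 27.88; length term: −500/50 = −10
Tm = 81.5 + (-1.56) + 27.88 − 10 = 97.82 → 97.8°C

97.8°C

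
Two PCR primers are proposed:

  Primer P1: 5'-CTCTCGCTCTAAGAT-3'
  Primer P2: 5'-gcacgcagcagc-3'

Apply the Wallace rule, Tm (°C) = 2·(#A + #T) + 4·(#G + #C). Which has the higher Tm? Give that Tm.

Primer P1, 44°C

Primer P1: A+T=8, G+C=7 → Tm = 2(8)+4(7) = 44°C
Primer P2: A+T=3, G+C=9 → Tm = 2(3)+4(9) = 42°C
44°C vs 42°C → primer P1 is higher.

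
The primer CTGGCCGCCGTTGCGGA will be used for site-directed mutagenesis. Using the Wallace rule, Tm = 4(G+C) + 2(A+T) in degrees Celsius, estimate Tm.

A=1, C=6, T=3, G=7
So N_AT = 4 and N_GC = 13.
Tm = 2×4 + 4×13 = 60°C

60°C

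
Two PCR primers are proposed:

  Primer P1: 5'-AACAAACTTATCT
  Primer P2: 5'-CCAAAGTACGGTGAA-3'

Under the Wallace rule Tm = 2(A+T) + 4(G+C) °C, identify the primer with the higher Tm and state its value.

Primer P2, 44°C

Primer P1: A+T=10, G+C=3 → Tm = 2(10)+4(3) = 32°C
Primer P2: A+T=8, G+C=7 → Tm = 2(8)+4(7) = 44°C
32°C vs 44°C → primer P2 is higher.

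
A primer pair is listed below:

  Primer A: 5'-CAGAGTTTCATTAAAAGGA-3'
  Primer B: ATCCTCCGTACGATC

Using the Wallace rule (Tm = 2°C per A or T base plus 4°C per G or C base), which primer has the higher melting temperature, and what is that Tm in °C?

Primer A: A+T=13, G+C=6 → Tm = 2(13)+4(6) = 50°C
Primer B: A+T=7, G+C=8 → Tm = 2(7)+4(8) = 46°C
50°C vs 46°C → primer A is higher.

Primer A, 50°C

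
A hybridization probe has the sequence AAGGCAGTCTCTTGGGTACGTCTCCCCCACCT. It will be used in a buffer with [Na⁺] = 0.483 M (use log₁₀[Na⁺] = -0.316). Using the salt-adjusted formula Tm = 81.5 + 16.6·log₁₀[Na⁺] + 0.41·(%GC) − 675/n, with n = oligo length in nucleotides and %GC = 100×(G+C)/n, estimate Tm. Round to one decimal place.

79.5°C

Length n = 32. Scanning the sequence gives A=5, C=12, G=7, T=8.
G+C = 19, so %GC = 19/32 × 100 = 59.375%
Salt term: 16.6 × (-0.316) = -5.246
GC term: 0.41 × 59.375 = 24.344; length term: −675/32 = −21.094
Tm = 81.5 + (-5.246) + 24.344 − 21.094 = 79.504 → 79.5°C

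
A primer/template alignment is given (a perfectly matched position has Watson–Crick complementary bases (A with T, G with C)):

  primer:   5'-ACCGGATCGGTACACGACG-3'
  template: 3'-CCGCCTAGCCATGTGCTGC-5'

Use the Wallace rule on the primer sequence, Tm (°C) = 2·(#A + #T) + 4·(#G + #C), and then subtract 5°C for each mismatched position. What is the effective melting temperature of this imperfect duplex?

52°C

Primer base counts: A=5, T=2, G=6, C=6 → A+T=7, G+C=12
Perfect-match Tm = 2(7) + 4(12) = 14 + 48 = 62°C
Mismatches (positions where the bases are not complementary): 2 (at positions 1, 2)
Effective Tm = 62 − 2×5 = 62 − 10 = 52°C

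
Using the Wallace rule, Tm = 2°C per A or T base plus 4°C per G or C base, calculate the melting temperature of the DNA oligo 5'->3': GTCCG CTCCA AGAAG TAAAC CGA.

Scanning the sequence gives T=3, C=7, A=8, G=5.
So N_AT = 11 and N_GC = 12.
Tm = 4·12 + 2·11 = 48 + 22 = 70°C

70°C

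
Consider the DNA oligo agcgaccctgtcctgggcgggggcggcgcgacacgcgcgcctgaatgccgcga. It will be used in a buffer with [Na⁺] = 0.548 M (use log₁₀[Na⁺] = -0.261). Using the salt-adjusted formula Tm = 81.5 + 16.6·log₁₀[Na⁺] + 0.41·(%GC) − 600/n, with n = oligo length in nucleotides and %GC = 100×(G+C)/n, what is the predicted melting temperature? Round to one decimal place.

97.6°C

Length n = 53. Counting bases: C=19, A=7, G=22, T=5
G+C = 41, so %GC = 41/53 × 100 = 77.358%
Salt term: 16.6 × (-0.261) = -4.333
GC term: 0.41 × 77.358 = 31.717; length term: −600/53 = −11.321
Tm = 81.5 + (-4.333) + 31.717 − 11.321 = 97.563 → 97.6°C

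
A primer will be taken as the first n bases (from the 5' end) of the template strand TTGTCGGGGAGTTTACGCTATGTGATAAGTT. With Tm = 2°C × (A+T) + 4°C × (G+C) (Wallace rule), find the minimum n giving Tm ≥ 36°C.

n = 11

First 10 bases: TTGTCGGGGA → Tm = 32°C (< 36°C)
First 11 bases: TTGTCGGGGAG → Tm = 36°C (≥ 36°C)
Each additional base adds 2°C (A/T) or 4°C (G/C), so Tm is non-decreasing in n; n = 11 is the first length to reach 36°C.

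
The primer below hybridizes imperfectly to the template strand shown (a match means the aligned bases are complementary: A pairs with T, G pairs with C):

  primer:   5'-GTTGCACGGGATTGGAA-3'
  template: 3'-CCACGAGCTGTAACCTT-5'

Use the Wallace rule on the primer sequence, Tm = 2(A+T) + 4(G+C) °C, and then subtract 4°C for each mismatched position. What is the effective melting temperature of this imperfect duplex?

Primer base counts: A=4, T=4, G=7, C=2 → A+T=8, G+C=9
Perfect-match Tm = 2(8) + 4(9) = 16 + 36 = 52°C
Mismatches (positions where the bases are not complementary): 4 (at positions 2, 6, 9, 10)
Effective Tm = 52 − 4×4 = 52 − 16 = 36°C

36°C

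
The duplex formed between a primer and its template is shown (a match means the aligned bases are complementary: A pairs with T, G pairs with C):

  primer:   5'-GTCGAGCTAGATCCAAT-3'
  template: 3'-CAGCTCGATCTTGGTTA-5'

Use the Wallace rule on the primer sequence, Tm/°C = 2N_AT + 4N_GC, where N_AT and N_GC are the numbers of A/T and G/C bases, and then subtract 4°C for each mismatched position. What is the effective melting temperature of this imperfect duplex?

Primer base counts: A=5, T=4, G=4, C=4 → A+T=9, G+C=8
Perfect-match Tm = 2(9) + 4(8) = 18 + 32 = 50°C
Mismatches (positions where the bases are not complementary): 1 (at position 12)
Effective Tm = 50 − 1×4 = 50 − 4 = 46°C

46°C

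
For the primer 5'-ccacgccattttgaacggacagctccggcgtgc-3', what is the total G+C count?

Base counts: T=6, C=12, G=9, A=6
Total G or C: 9 + 12 = 21

21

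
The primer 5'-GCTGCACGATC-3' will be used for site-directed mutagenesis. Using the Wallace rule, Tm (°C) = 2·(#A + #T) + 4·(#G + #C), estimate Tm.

Base counts: G=3, T=2, A=2, C=4
A+T = 4, G+C = 7
Tm = 2(4) + 4(7) = 8 + 28 = 36°C

36°C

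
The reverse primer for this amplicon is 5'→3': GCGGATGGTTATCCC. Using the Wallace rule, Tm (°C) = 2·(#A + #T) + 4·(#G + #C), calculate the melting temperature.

T=4, A=2, C=4, G=5
A+T = 6, G+C = 9
Tm = 2×6 + 4×9 = 48°C

48°C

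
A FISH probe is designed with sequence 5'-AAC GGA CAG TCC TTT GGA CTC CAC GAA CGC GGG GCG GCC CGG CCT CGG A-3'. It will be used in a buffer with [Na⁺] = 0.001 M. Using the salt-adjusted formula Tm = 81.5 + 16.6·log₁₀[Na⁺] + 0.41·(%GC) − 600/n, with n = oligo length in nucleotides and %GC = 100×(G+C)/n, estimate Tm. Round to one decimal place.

Length n = 49. C=17, A=9, T=6, G=17
G+C = 34, so %GC = 34/49 × 100 = 69.388%
Salt term: 16.6 × (-3) = -49.8
GC term: 0.41 × 69.388 = 28.449; length term: −600/49 = −12.245
Tm = 81.5 + (-49.8) + 28.449 − 12.245 = 47.904 → 47.9°C

47.9°C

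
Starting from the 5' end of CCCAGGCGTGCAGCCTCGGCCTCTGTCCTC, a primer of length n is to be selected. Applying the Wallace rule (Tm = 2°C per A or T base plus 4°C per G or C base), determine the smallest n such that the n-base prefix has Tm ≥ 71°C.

n = 20

First 19 bases: CCCAGGCGTGCAGCCTCGG → Tm = 68°C (< 71°C)
First 20 bases: CCCAGGCGTGCAGCCTCGGC → Tm = 72°C (≥ 71°C)
Each additional base adds 2°C (A/T) or 4°C (G/C), so Tm is non-decreasing in n; n = 20 is the first length to reach 71°C.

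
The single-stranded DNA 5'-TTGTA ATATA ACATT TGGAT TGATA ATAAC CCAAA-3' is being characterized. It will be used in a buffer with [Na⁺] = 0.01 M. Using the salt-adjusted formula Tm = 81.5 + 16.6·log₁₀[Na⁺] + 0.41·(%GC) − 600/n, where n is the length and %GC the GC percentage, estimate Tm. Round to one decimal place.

40.5°C

Length n = 35. Scanning the sequence gives T=12, C=4, A=15, G=4.
G+C = 8, so %GC = 8/35 × 100 = 22.857%
Salt term: 16.6 × (-2) = -33.2
GC term: 0.41 × 22.857 = 9.371; length term: −600/35 = −17.143
Tm = 81.5 + (-33.2) + 9.371 − 17.143 = 40.528 → 40.5°C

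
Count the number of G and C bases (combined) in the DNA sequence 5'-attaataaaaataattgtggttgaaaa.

4

G=4, A=14, C=0, T=9
G+C = 4 + 0 = 4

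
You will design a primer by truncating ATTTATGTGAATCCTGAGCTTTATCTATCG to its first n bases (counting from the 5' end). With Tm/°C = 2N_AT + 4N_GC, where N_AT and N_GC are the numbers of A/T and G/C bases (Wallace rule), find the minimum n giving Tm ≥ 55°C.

n = 21

First 20 bases: ATTTATGTGAATCCTGAGCT → Tm = 54°C (< 55°C)
First 21 bases: ATTTATGTGAATCCTGAGCTT → Tm = 56°C (≥ 55°C)
Each additional base adds 2°C (A/T) or 4°C (G/C), so Tm is non-decreasing in n; n = 21 is the first length to reach 55°C.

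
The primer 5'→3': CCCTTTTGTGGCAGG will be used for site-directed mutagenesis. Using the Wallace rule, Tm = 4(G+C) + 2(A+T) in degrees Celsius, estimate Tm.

T=5, C=4, A=1, G=5
A+T = 6, G+C = 9
Tm = 4·9 + 2·6 = 36 + 12 = 48°C

48°C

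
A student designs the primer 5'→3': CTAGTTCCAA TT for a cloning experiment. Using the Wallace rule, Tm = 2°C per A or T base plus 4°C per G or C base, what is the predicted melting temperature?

32°C

T=5, C=3, A=3, G=1
So N_AT = 8 and N_GC = 4.
Tm = 4·4 + 2·8 = 16 + 16 = 32°C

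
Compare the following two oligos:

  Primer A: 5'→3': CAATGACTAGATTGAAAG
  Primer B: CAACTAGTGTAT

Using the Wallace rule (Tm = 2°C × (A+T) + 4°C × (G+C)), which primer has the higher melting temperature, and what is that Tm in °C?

Primer A: A+T=12, G+C=6 → Tm = 2(12)+4(6) = 48°C
Primer B: A+T=8, G+C=4 → Tm = 2(8)+4(4) = 32°C
48°C vs 32°C → primer A is higher.

Primer A, 48°C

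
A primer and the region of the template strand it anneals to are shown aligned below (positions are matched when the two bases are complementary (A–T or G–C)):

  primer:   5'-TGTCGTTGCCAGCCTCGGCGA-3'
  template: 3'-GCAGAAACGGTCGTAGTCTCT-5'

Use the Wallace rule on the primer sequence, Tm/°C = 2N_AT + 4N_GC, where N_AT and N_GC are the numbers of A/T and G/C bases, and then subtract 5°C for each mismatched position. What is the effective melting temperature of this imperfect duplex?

Primer base counts: A=2, T=5, G=7, C=7 → A+T=7, G+C=14
Perfect-match Tm = 2(7) + 4(14) = 14 + 56 = 70°C
Mismatches (positions where the bases are not complementary): 5 (at positions 1, 5, 14, 17, 19)
Effective Tm = 70 − 5×5 = 70 − 25 = 45°C

45°C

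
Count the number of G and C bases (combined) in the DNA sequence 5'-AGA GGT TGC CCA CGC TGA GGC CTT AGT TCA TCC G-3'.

T=8, A=6, G=10, C=10
G+C = 10 + 10 = 20

20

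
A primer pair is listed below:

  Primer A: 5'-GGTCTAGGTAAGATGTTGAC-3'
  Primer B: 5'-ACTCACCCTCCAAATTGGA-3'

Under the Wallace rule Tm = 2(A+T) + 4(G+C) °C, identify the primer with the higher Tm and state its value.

Primer A, 58°C

Primer A: A+T=11, G+C=9 → Tm = 2(11)+4(9) = 58°C
Primer B: A+T=10, G+C=9 → Tm = 2(10)+4(9) = 56°C
58°C vs 56°C → primer A is higher.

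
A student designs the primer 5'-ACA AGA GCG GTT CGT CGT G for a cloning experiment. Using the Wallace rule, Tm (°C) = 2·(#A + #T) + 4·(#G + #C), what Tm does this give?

Scanning the sequence gives A=4, G=7, T=4, C=4.
AT pairs contribute 8, GC pairs contribute 11.
Tm = 2×8 + 4×11 = 60°C

60°C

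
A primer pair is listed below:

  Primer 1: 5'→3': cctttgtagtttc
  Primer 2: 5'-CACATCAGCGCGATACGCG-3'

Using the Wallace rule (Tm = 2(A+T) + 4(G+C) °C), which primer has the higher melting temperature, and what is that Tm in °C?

Primer 2, 62°C

Primer 1: A+T=8, G+C=5 → Tm = 2(8)+4(5) = 36°C
Primer 2: A+T=7, G+C=12 → Tm = 2(7)+4(12) = 62°C
36°C vs 62°C → primer 2 is higher.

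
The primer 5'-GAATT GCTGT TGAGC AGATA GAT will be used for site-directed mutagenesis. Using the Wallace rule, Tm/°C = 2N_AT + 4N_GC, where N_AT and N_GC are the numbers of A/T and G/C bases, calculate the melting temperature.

64°C

Counting bases: C=2, G=7, T=7, A=7
AT pairs contribute 14, GC pairs contribute 9.
Tm = 2×14 + 4×9 = 64°C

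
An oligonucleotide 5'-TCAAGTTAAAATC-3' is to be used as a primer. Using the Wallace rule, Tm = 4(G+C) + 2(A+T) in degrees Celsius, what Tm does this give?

T=4, G=1, C=2, A=6
So N_AT = 10 and N_GC = 3.
Tm = 2(10) + 4(3) = 20 + 12 = 32°C

32°C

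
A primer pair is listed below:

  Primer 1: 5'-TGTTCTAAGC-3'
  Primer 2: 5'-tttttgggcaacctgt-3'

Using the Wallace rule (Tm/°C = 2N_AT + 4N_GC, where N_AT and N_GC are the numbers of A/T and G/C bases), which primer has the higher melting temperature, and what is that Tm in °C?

Primer 1: A+T=6, G+C=4 → Tm = 2(6)+4(4) = 28°C
Primer 2: A+T=9, G+C=7 → Tm = 2(9)+4(7) = 46°C
28°C vs 46°C → primer 2 is higher.

Primer 2, 46°C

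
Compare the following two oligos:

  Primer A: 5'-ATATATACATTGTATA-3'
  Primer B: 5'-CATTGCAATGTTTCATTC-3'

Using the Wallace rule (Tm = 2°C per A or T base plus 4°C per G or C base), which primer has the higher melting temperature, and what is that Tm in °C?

Primer B, 48°C

Primer A: A+T=14, G+C=2 → Tm = 2(14)+4(2) = 36°C
Primer B: A+T=12, G+C=6 → Tm = 2(12)+4(6) = 48°C
36°C vs 48°C → primer B is higher.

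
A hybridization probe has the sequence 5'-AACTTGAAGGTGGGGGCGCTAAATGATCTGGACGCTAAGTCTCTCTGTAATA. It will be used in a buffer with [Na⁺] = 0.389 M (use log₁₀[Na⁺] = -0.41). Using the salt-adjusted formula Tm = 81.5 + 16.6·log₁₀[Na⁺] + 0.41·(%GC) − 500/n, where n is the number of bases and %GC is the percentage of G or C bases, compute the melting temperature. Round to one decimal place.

84.0°C

Length n = 52. Base counts: C=9, G=15, T=14, A=14
G+C = 24, so %GC = 24/52 × 100 = 46.154%
Salt term: 16.6 × (-0.41) = -6.806
GC term: 0.41 × 46.154 = 18.923; length term: −500/52 = −9.615
Tm = 81.5 + (-6.806) + 18.923 − 9.615 = 84.002 → 84.0°C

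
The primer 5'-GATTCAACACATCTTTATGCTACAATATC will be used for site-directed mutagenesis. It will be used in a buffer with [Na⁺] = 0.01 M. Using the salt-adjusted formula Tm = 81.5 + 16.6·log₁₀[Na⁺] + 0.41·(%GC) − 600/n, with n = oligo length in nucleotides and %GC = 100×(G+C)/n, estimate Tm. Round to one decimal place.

40.3°C

Length n = 29. Scanning the sequence gives A=10, T=10, G=2, C=7.
G+C = 9, so %GC = 9/29 × 100 = 31.034%
Salt term: 16.6 × (-2) = -33.2
GC term: 0.41 × 31.034 = 12.724; length term: −600/29 = −20.69
Tm = 81.5 + (-33.2) + 12.724 − 20.69 = 40.334 → 40.3°C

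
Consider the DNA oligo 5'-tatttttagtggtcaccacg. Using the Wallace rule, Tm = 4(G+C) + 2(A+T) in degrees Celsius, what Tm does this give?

56°C

Counting bases: A=4, T=8, C=4, G=4
AT pairs contribute 12, GC pairs contribute 8.
Tm = 4·8 + 2·12 = 32 + 24 = 56°C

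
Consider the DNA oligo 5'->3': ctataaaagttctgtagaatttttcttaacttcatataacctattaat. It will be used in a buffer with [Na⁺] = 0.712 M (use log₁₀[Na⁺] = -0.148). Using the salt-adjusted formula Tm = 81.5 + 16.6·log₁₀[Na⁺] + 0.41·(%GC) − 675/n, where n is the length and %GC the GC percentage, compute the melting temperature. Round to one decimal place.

73.5°C

Length n = 48. Counting bases: C=7, G=3, A=17, T=21
G+C = 10, so %GC = 10/48 × 100 = 20.833%
Salt term: 16.6 × (-0.148) = -2.457
GC term: 0.41 × 20.833 = 8.542; length term: −675/48 = −14.062
Tm = 81.5 + (-2.457) + 8.542 − 14.062 = 73.523 → 73.5°C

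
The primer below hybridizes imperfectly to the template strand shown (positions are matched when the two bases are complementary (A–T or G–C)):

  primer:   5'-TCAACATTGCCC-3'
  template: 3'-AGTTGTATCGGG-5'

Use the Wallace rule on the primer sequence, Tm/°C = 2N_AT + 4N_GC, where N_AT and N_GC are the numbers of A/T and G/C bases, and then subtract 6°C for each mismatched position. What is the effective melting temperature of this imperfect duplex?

30°C

Primer base counts: A=3, T=3, G=1, C=5 → A+T=6, G+C=6
Perfect-match Tm = 2(6) + 4(6) = 12 + 24 = 36°C
Mismatches (positions where the bases are not complementary): 1 (at position 8)
Effective Tm = 36 − 1×6 = 36 − 6 = 30°C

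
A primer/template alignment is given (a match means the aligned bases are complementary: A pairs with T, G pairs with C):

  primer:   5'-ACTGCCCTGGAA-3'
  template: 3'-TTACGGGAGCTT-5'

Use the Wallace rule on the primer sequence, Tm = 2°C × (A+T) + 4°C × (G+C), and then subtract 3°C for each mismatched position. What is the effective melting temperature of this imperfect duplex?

32°C

Primer base counts: A=3, T=2, G=3, C=4 → A+T=5, G+C=7
Perfect-match Tm = 2(5) + 4(7) = 10 + 28 = 38°C
Mismatches (positions where the bases are not complementary): 2 (at positions 2, 9)
Effective Tm = 38 − 2×3 = 38 − 6 = 32°C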